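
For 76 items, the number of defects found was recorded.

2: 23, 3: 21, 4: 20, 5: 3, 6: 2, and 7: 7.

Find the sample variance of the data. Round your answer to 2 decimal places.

Values: 2, 3, 4, 5, 6, 7
n = 76, Σfx = 265, mean = 3.4868
Σfx² = 1091
Σf(x − x̄)² = Σfx² − (Σfx)²/n = 1091 − 265²/76 = 166.9868
Sample variance = 166.9868 / 75 = 2.2265

2.23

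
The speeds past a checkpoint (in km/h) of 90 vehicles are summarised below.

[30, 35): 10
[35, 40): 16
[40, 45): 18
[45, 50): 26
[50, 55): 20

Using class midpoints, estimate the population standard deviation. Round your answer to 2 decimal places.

6.50

Midpoints: 32.5, 37.5, 42.5, 47.5, 52.5
n = 90, Σfm = 3975, mean = 44.1667
Σfm² = 179362.5
Σf(m − x̄)² = Σfm² − (Σfm)²/n = 179362.5 − 3975²/90 = 3800.0000
Population variance = 3800.0000 / 90 = 42.2222
Standard deviation = √42.2222 = 6.4979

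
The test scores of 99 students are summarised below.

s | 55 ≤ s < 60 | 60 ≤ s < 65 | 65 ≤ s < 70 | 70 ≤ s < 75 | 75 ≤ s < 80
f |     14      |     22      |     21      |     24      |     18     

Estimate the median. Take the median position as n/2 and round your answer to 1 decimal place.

Cumulative frequencies: 14, 36, 57, 81, 99
n = 99; position = n/2 = 49.5.
This falls in the class 65 ≤ s < 70: L = 65, F = 36, f = 21, h = 5.
Median ≈ 65 + ((49.5 − 36) / 21) × 5 = 68.2143

68.2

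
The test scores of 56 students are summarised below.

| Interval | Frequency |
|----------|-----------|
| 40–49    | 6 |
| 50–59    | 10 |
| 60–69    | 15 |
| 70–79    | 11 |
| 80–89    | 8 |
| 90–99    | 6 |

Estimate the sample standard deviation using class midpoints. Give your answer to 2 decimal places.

14.87

Midpoints: 44.5, 54.5, 64.5, 74.5, 84.5, 94.5
n = 56, Σfm = 3842, mean = 68.6071
Σfm² = 275744
Σf(m − x̄)² = Σfm² − (Σfm)²/n = 275744 − 3842²/56 = 12155.3571
Sample variance = 12155.3571 / 55 = 221.0065
Standard deviation = √221.0065 = 14.8663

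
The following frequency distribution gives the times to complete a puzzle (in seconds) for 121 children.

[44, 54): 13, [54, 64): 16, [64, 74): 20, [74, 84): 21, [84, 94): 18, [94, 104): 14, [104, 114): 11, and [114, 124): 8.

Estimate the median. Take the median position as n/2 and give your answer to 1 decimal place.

Cumulative frequencies: 13, 29, 49, 70, 88, 102, 113, 121
n = 121; position = n/2 = 60.5.
This falls in the class [74, 84): L = 74, F = 49, f = 21, h = 10.
Median ≈ 74 + ((60.5 − 49) / 21) × 10 = 79.4762

79.5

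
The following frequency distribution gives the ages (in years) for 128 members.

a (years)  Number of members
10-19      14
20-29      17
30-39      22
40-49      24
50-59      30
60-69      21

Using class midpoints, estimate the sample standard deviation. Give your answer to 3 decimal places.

15.990

Midpoints: 14.5, 24.5, 34.5, 44.5, 54.5, 64.5
n = 128, Σfm = 5436, mean = 42.4688
Σfm² = 263332
Σf(m − x̄)² = Σfm² − (Σfm)²/n = 263332 − 5436²/128 = 32471.8750
Sample variance = 32471.8750 / 127 = 255.6841
Standard deviation = √255.6841 = 15.9901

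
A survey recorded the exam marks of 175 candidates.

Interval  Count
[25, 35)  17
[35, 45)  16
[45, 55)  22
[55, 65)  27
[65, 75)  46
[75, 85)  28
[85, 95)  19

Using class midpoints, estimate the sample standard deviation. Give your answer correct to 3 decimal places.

17.801

Midpoints: 30, 40, 50, 60, 70, 80, 90
n = 175, Σfm = 11040, mean = 63.0857
Σfm² = 751600
Σf(m − x̄)² = Σfm² − (Σfm)²/n = 751600 − 11040²/175 = 55133.7143
Sample variance = 55133.7143 / 174 = 316.8604
Standard deviation = √316.8604 = 17.8006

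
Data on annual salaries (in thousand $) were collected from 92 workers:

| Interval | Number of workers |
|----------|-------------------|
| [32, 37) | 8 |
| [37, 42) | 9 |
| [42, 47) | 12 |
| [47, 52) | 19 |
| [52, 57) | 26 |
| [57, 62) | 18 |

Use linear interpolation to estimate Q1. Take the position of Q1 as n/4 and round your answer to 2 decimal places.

44.50

Cumulative frequencies: 8, 17, 29, 48, 74, 92
n = 92; position = n/4 = 23.
This falls in the class [42, 47): L = 42, F = 17, f = 12, h = 5.
Lower quartile ≈ 42 + ((23 − 17) / 12) × 5 = 44.5000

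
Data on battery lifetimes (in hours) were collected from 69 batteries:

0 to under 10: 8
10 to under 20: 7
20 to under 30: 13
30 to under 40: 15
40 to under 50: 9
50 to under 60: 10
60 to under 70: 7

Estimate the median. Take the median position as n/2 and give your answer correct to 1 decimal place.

Cumulative frequencies: 8, 15, 28, 43, 52, 62, 69
n = 69; position = n/2 = 34.5.
This falls in the class 30 to under 40: L = 30, F = 28, f = 15, h = 10.
Median ≈ 30 + ((34.5 − 28) / 15) × 10 = 34.3333

34.3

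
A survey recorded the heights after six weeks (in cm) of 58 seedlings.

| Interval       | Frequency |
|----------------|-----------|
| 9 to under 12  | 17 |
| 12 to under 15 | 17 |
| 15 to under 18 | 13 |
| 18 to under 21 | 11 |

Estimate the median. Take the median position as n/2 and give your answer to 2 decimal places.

14.12

Cumulative frequencies: 17, 34, 47, 58
n = 58; position = n/2 = 29.
This falls in the class 12 to under 15: L = 12, F = 17, f = 17, h = 3.
Median ≈ 12 + ((29 − 17) / 17) × 3 = 14.1176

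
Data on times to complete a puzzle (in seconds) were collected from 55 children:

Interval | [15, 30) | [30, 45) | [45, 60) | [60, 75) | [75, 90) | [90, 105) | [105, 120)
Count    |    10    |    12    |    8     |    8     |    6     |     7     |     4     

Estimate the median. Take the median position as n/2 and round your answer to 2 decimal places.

55.31

Cumulative frequencies: 10, 22, 30, 38, 44, 51, 55
n = 55; position = n/2 = 27.5.
This falls in the class [45, 60): L = 45, F = 22, f = 8, h = 15.
Median ≈ 45 + ((27.5 − 22) / 8) × 15 = 55.3125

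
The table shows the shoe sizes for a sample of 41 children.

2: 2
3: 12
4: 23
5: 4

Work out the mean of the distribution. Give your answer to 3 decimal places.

3.707

Values: 2, 3, 4, 5
Σfx = 2×2 + 12×3 + 23×4 + 4×5 = 152
n = Σf = 41
Mean = 152 / 41 = 3.7073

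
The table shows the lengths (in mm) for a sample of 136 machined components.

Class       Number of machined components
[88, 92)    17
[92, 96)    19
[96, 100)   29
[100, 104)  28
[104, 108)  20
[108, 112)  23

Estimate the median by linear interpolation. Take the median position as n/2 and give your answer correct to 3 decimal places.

Cumulative frequencies: 17, 36, 65, 93, 113, 136
n = 136; position = n/2 = 68.
This falls in the class [100, 104): L = 100, F = 65, f = 28, h = 4.
Median ≈ 100 + ((68 − 65) / 28) × 4 = 100.4286

100.429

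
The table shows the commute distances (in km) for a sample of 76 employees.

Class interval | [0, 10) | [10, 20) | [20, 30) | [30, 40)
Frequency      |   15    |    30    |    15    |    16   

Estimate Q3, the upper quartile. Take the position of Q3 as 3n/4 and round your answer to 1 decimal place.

Cumulative frequencies: 15, 45, 60, 76
n = 76; position = 3n/4 = 57.
This falls in the class [20, 30): L = 20, F = 45, f = 15, h = 10.
Upper quartile ≈ 20 + ((57 − 45) / 15) × 10 = 28.0000

28.0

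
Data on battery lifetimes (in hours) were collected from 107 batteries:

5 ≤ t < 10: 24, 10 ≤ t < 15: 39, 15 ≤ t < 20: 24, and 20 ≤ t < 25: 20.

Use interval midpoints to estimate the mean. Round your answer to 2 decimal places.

Midpoints: 7.5, 12.5, 17.5, 22.5
Σfm = 24×7.5 + 39×12.5 + 24×17.5 + 20×22.5 = 1537.5
n = Σf = 107
Mean = 1537.5 / 107 = 14.3692

14.37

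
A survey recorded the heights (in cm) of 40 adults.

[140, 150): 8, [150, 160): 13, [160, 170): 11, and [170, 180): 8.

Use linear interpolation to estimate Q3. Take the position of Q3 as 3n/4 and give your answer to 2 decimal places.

Cumulative frequencies: 8, 21, 32, 40
n = 40; position = 3n/4 = 30.
This falls in the class [160, 170): L = 160, F = 21, f = 11, h = 10.
Upper quartile ≈ 160 + ((30 − 21) / 11) × 10 = 168.1818

168.18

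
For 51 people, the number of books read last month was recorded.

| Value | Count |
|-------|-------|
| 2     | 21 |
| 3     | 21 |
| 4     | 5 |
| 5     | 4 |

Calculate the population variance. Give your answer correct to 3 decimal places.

0.799

Values: 2, 3, 4, 5
n = 51, Σfx = 145, mean = 2.8431
Σfx² = 453
Σf(x − x̄)² = Σfx² − (Σfx)²/n = 453 − 145²/51 = 40.7451
Population variance = 40.7451 / 51 = 0.7989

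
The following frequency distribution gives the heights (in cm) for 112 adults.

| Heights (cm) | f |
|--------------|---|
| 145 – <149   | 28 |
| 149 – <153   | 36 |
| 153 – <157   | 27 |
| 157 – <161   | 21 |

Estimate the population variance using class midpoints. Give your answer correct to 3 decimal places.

17.713

Midpoints: 147, 151, 155, 159
n = 112, Σfm = 17076, mean = 152.4643
Σfm² = 2605464
Σf(m − x̄)² = Σfm² − (Σfm)²/n = 2605464 − 17076²/112 = 1983.8571
Population variance = 1983.8571 / 112 = 17.7130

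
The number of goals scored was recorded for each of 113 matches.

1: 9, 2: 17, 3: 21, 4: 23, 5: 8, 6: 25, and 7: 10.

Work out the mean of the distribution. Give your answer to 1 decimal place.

Values: 1, 2, 3, 4, 5, 6, 7
Σfx = 9×1 + 17×2 + 21×3 + 23×4 + 8×5 + 25×6 + 10×7 = 458
n = Σf = 113
Mean = 458 / 113 = 4.0531

4.1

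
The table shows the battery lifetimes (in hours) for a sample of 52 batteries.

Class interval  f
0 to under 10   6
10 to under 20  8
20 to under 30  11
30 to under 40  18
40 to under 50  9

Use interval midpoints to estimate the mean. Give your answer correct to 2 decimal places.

Midpoints: 5, 15, 25, 35, 45
Σfm = 6×5 + 8×15 + 11×25 + 18×35 + 9×45 = 1460
n = Σf = 52
Mean = 1460 / 52 = 28.0769

28.08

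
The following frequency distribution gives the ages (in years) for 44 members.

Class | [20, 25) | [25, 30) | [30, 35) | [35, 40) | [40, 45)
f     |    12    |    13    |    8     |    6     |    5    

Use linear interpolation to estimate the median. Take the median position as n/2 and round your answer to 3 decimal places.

Cumulative frequencies: 12, 25, 33, 39, 44
n = 44; position = n/2 = 22.
This falls in the class [25, 30): L = 25, F = 12, f = 13, h = 5.
Median ≈ 25 + ((22 − 12) / 13) × 5 = 28.8462

28.846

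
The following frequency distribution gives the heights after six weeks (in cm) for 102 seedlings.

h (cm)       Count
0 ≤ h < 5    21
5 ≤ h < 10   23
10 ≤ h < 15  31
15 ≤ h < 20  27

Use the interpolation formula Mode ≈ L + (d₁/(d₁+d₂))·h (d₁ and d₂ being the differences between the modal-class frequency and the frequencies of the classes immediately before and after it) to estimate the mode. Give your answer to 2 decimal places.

13.33

Modal class: 10 ≤ h < 15 (highest frequency 31).
d₁ = 31 − 23 = 8, d₂ = 31 − 27 = 4
Mode ≈ 10 + (8/(8+4)) × 5 = 10 + 3.3333 = 13.3333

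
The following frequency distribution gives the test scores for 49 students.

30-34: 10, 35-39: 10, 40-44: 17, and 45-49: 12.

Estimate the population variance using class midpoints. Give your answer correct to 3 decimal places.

28.259

Midpoints: 32, 37, 42, 47
n = 49, Σfm = 1968, mean = 40.1633
Σfm² = 80426
Σf(m − x̄)² = Σfm² − (Σfm)²/n = 80426 − 1968²/49 = 1384.6939
Population variance = 1384.6939 / 49 = 28.2591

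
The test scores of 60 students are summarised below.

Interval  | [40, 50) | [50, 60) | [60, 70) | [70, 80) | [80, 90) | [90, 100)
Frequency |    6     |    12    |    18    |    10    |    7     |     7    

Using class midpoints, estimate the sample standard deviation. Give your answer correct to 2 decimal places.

14.82

Midpoints: 45, 55, 65, 75, 85, 95
n = 60, Σfm = 4110, mean = 68.5000
Σfm² = 294500
Σf(m − x̄)² = Σfm² − (Σfm)²/n = 294500 − 4110²/60 = 12965.0000
Sample variance = 12965.0000 / 59 = 219.7458
Standard deviation = √219.7458 = 14.8238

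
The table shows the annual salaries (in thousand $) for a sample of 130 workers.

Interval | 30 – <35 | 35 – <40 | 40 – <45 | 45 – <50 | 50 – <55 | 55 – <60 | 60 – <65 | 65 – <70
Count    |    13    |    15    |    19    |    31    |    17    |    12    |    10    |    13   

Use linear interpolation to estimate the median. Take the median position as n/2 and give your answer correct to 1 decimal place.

47.9

Cumulative frequencies: 13, 28, 47, 78, 95, 107, 117, 130
n = 130; position = n/2 = 65.
This falls in the class 45 – <50: L = 45, F = 47, f = 31, h = 5.
Median ≈ 45 + ((65 − 47) / 31) × 5 = 47.9032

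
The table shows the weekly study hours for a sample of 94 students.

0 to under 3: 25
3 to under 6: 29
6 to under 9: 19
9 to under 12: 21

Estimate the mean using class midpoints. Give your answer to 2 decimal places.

5.65

Midpoints: 1.5, 4.5, 7.5, 10.5
Σfm = 25×1.5 + 29×4.5 + 19×7.5 + 21×10.5 = 531
n = Σf = 94
Mean = 531 / 94 = 5.6489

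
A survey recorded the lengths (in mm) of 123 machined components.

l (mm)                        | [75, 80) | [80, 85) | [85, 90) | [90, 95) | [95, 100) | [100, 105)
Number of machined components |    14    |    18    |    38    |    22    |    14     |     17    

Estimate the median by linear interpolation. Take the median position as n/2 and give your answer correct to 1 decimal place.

Cumulative frequencies: 14, 32, 70, 92, 106, 123
n = 123; position = n/2 = 61.5.
This falls in the class [85, 90): L = 85, F = 32, f = 38, h = 5.
Median ≈ 85 + ((61.5 − 32) / 38) × 5 = 88.8816

88.9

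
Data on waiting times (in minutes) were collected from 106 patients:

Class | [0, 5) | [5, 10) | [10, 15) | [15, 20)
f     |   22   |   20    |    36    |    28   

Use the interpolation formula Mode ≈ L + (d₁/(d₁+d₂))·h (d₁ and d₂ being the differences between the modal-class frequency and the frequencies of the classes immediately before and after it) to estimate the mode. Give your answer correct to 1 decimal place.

Modal class: [10, 15) (highest frequency 36).
d₁ = 36 − 20 = 16, d₂ = 36 − 28 = 8
Mode ≈ 10 + (16/(16+8)) × 5 = 10 + 3.3333 = 13.3333

13.3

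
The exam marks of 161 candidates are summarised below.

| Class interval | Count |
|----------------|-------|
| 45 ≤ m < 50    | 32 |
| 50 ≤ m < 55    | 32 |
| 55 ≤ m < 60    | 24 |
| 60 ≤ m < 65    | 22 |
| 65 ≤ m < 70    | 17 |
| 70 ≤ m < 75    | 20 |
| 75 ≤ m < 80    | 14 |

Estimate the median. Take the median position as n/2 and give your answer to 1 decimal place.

Cumulative frequencies: 32, 64, 88, 110, 127, 147, 161
n = 161; position = n/2 = 80.5.
This falls in the class 55 ≤ m < 60: L = 55, F = 64, f = 24, h = 5.
Median ≈ 55 + ((80.5 − 64) / 24) × 5 = 58.4375

58.4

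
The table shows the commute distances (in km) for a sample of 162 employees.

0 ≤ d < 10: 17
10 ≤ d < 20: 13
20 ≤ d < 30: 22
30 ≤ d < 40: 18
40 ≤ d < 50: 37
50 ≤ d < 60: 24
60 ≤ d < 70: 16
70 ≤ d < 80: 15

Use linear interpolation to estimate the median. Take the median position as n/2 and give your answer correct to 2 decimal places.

42.97

Cumulative frequencies: 17, 30, 52, 70, 107, 131, 147, 162
n = 162; position = n/2 = 81.
This falls in the class 40 ≤ d < 50: L = 40, F = 70, f = 37, h = 10.
Median ≈ 40 + ((81 − 70) / 37) × 10 = 42.9730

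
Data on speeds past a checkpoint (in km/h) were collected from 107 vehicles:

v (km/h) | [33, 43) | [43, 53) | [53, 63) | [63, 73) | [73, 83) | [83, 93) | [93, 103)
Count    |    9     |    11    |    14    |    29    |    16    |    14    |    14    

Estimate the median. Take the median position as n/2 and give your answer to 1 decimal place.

Cumulative frequencies: 9, 20, 34, 63, 79, 93, 107
n = 107; position = n/2 = 53.5.
This falls in the class [63, 73): L = 63, F = 34, f = 29, h = 10.
Median ≈ 63 + ((53.5 − 34) / 29) × 10 = 69.7241

69.7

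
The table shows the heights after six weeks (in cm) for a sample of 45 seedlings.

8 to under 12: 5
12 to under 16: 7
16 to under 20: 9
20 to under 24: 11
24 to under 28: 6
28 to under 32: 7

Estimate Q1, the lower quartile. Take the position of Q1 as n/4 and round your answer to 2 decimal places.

15.57

Cumulative frequencies: 5, 12, 21, 32, 38, 45
n = 45; position = n/4 = 11.25.
This falls in the class 12 to under 16: L = 12, F = 5, f = 7, h = 4.
Lower quartile ≈ 12 + ((11.25 − 5) / 7) × 4 = 15.5714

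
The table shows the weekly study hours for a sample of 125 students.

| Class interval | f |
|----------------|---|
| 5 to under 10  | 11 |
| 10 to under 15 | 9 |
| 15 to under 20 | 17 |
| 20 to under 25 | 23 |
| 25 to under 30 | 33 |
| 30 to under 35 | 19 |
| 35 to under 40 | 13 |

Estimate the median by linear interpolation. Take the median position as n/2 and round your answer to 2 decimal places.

Cumulative frequencies: 11, 20, 37, 60, 93, 112, 125
n = 125; position = n/2 = 62.5.
This falls in the class 25 to under 30: L = 25, F = 60, f = 33, h = 5.
Median ≈ 25 + ((62.5 − 60) / 33) × 5 = 25.3788

25.38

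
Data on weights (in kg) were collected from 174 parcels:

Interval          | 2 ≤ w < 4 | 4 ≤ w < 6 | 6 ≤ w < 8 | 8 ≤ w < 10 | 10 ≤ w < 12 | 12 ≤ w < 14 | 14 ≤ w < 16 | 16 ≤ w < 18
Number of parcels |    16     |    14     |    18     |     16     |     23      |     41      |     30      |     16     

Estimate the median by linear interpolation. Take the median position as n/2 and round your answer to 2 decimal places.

Cumulative frequencies: 16, 30, 48, 64, 87, 128, 158, 174
n = 174; position = n/2 = 87.
This falls in the class 10 ≤ w < 12: L = 10, F = 64, f = 23, h = 2.
Median ≈ 10 + ((87 − 64) / 23) × 2 = 12.0000

12.00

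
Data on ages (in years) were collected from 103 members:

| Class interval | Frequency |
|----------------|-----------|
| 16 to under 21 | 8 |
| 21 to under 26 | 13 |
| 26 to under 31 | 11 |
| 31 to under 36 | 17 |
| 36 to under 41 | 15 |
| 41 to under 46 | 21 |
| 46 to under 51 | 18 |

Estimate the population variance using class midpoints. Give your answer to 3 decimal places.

Midpoints: 18.5, 23.5, 28.5, 33.5, 38.5, 43.5, 48.5
n = 103, Σfm = 3700.5, mean = 35.9272
Σfm² = 142241.75
Σf(m − x̄)² = Σfm² − (Σfm)²/n = 142241.75 − 3700.5²/103 = 9293.2039
Population variance = 9293.2039 / 103 = 90.2253

90.225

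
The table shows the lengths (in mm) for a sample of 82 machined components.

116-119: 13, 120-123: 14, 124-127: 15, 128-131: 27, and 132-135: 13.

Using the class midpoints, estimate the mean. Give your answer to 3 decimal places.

Midpoints: 117.5, 121.5, 125.5, 129.5, 133.5
Σfm = 13×117.5 + 14×121.5 + 15×125.5 + 27×129.5 + 13×133.5 = 10343
n = Σf = 82
Mean = 10343 / 82 = 126.1341

126.134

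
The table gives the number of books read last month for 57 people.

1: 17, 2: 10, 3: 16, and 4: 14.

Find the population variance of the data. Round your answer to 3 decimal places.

1.337

Values: 1, 2, 3, 4
n = 57, Σfx = 141, mean = 2.4737
Σfx² = 425
Σf(x − x̄)² = Σfx² − (Σfx)²/n = 425 − 141²/57 = 76.2105
Population variance = 76.2105 / 57 = 1.3370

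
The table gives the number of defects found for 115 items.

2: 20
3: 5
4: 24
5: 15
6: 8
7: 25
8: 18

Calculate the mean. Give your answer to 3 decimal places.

Values: 2, 3, 4, 5, 6, 7, 8
Σfx = 20×2 + 5×3 + 24×4 + 15×5 + 8×6 + 25×7 + 18×8 = 593
n = Σf = 115
Mean = 593 / 115 = 5.1565

5.157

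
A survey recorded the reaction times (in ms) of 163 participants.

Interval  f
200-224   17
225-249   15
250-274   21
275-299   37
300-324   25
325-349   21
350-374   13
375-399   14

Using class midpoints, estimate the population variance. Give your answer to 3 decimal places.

2538.014

Midpoints: 212, 237, 262, 287, 312, 337, 362, 387
n = 163, Σfm = 48281, mean = 296.2025
Σfm² = 14714647
Σf(m − x̄)² = Σfm² − (Σfm)²/n = 14714647 − 48281²/163 = 413696.3190
Population variance = 413696.3190 / 163 = 2538.0142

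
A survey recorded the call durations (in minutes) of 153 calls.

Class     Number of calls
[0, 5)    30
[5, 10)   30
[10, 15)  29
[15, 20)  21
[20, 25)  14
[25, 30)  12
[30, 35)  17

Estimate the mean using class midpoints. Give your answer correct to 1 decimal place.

Midpoints: 2.5, 7.5, 12.5, 17.5, 22.5, 27.5, 32.5
Σfm = 30×2.5 + 30×7.5 + 29×12.5 + 21×17.5 + 14×22.5 + 12×27.5 + 17×32.5 = 2227.5
n = Σf = 153
Mean = 2227.5 / 153 = 14.5588

14.6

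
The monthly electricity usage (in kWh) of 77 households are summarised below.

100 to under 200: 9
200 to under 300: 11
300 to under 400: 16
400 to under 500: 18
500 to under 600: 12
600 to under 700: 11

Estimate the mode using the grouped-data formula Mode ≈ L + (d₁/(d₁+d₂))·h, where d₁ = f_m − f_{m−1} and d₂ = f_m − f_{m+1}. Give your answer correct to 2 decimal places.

425.00

Modal class: 400 to under 500 (highest frequency 18).
d₁ = 18 − 16 = 2, d₂ = 18 − 12 = 6
Mode ≈ 400 + (2/(2+6)) × 100 = 400 + 25.0000 = 425.0000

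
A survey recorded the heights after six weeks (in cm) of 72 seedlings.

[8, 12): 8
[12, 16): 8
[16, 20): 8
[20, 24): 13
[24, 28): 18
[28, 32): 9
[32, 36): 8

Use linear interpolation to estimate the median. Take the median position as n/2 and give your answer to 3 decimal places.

Cumulative frequencies: 8, 16, 24, 37, 55, 64, 72
n = 72; position = n/2 = 36.
This falls in the class [20, 24): L = 20, F = 24, f = 13, h = 4.
Median ≈ 20 + ((36 − 24) / 13) × 4 = 23.6923

23.692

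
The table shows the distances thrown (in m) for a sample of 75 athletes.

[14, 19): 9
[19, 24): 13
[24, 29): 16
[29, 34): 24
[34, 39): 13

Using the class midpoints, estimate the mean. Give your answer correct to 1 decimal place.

27.8

Midpoints: 16.5, 21.5, 26.5, 31.5, 36.5
Σfm = 9×16.5 + 13×21.5 + 16×26.5 + 24×31.5 + 13×36.5 = 2082.5
n = Σf = 75
Mean = 2082.5 / 75 = 27.7667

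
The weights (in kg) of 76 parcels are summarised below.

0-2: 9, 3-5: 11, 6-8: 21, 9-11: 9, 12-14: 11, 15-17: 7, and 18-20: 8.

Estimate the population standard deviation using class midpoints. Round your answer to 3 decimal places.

5.454

Midpoints: 1, 4, 7, 10, 13, 16, 19
n = 76, Σfm = 697, mean = 9.1711
Σfm² = 8653
Σf(m − x̄)² = Σfm² − (Σfm)²/n = 8653 − 697²/76 = 2260.7763
Population variance = 2260.7763 / 76 = 29.7471
Standard deviation = √29.7471 = 5.4541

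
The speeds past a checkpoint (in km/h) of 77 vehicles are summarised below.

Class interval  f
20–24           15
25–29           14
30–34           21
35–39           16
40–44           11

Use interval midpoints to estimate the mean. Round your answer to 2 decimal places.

31.61

Midpoints: 22, 27, 32, 37, 42
Σfm = 15×22 + 14×27 + 21×32 + 16×37 + 11×42 = 2434
n = Σf = 77
Mean = 2434 / 77 = 31.6104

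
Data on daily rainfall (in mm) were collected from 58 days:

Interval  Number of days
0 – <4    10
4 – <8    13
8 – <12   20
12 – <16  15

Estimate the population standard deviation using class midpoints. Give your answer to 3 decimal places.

4.149

Midpoints: 2, 6, 10, 14
n = 58, Σfm = 508, mean = 8.7586
Σfm² = 5448
Σf(m − x̄)² = Σfm² − (Σfm)²/n = 5448 − 508²/58 = 998.6207
Population variance = 998.6207 / 58 = 17.2176
Standard deviation = √17.2176 = 4.1494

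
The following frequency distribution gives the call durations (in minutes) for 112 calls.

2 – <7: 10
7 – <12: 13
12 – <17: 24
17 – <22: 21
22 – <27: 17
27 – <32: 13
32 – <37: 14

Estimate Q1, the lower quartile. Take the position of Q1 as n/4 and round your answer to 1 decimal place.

13.0

Cumulative frequencies: 10, 23, 47, 68, 85, 98, 112
n = 112; position = n/4 = 28.
This falls in the class 12 – <17: L = 12, F = 23, f = 24, h = 5.
Lower quartile ≈ 12 + ((28 − 23) / 24) × 5 = 13.0417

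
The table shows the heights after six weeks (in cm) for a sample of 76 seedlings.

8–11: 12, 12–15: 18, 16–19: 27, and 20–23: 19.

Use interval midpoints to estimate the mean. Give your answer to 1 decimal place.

16.3

Midpoints: 9.5, 13.5, 17.5, 21.5
Σfm = 12×9.5 + 18×13.5 + 27×17.5 + 19×21.5 = 1238
n = Σf = 76
Mean = 1238 / 76 = 16.2895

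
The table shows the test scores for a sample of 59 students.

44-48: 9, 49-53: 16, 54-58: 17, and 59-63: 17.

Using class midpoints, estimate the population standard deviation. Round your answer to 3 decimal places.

5.212

Midpoints: 46, 51, 56, 61
n = 59, Σfm = 3219, mean = 54.5593
Σfm² = 177229
Σf(m − x̄)² = Σfm² − (Σfm)²/n = 177229 − 3219²/59 = 1602.5424
Population variance = 1602.5424 / 59 = 27.1617
Standard deviation = √27.1617 = 5.2117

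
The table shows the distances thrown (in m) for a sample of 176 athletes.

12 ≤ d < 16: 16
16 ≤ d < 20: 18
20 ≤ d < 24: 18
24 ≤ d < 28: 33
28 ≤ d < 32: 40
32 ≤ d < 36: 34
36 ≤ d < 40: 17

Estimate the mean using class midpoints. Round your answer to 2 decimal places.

27.30

Midpoints: 14, 18, 22, 26, 30, 34, 38
Σfm = 16×14 + 18×18 + 18×22 + 33×26 + 40×30 + 34×34 + 17×38 = 4804
n = Σf = 176
Mean = 4804 / 176 = 27.2955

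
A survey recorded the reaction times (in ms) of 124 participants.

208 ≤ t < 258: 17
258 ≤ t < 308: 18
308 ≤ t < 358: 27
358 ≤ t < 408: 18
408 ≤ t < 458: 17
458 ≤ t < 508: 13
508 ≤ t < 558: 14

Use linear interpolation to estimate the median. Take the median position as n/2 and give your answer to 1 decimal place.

Cumulative frequencies: 17, 35, 62, 80, 97, 110, 124
n = 124; position = n/2 = 62.
This falls in the class 308 ≤ t < 358: L = 308, F = 35, f = 27, h = 50.
Median ≈ 308 + ((62 − 35) / 27) × 50 = 358.0000

358.0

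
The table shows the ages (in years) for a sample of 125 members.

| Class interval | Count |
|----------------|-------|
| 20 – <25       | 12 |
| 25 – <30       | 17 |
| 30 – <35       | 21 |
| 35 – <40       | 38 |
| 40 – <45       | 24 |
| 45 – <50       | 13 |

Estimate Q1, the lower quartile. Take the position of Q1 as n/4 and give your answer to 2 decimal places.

30.54

Cumulative frequencies: 12, 29, 50, 88, 112, 125
n = 125; position = n/4 = 31.25.
This falls in the class 30 – <35: L = 30, F = 29, f = 21, h = 5.
Lower quartile ≈ 30 + ((31.25 − 29) / 21) × 5 = 30.5357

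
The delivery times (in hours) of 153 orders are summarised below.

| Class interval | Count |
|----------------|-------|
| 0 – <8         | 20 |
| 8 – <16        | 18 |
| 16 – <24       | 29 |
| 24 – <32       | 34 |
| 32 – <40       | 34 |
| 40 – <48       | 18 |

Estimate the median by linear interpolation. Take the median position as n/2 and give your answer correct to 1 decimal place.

Cumulative frequencies: 20, 38, 67, 101, 135, 153
n = 153; position = n/2 = 76.5.
This falls in the class 24 – <32: L = 24, F = 67, f = 34, h = 8.
Median ≈ 24 + ((76.5 − 67) / 34) × 8 = 26.2353

26.2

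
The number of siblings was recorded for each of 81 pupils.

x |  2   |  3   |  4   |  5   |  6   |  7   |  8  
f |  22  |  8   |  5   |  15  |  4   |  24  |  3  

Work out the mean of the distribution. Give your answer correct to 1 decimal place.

Values: 2, 3, 4, 5, 6, 7, 8
Σfx = 22×2 + 8×3 + 5×4 + 15×5 + 4×6 + 24×7 + 3×8 = 379
n = Σf = 81
Mean = 379 / 81 = 4.6790

4.7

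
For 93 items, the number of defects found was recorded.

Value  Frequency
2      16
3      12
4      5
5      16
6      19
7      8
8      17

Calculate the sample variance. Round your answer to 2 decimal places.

Values: 2, 3, 4, 5, 6, 7, 8
n = 93, Σfx = 474, mean = 5.0968
Σfx² = 2816
Σf(x − x̄)² = Σfx² − (Σfx)²/n = 2816 − 474²/93 = 400.1290
Sample variance = 400.1290 / 92 = 4.3492

4.35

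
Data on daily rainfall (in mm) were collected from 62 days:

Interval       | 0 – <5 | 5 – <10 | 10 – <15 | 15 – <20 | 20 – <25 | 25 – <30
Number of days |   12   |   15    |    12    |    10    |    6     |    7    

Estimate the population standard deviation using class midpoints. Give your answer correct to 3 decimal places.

8.026

Midpoints: 2.5, 7.5, 12.5, 17.5, 22.5, 27.5
n = 62, Σfm = 795, mean = 12.8226
Σfm² = 14187.5
Σf(m − x̄)² = Σfm² − (Σfm)²/n = 14187.5 − 795²/62 = 3993.5484
Population variance = 3993.5484 / 62 = 64.4121
Standard deviation = √64.4121 = 8.0257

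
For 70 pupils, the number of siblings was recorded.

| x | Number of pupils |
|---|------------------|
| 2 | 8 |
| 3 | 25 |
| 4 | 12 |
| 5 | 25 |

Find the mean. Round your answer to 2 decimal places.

Values: 2, 3, 4, 5
Σfx = 8×2 + 25×3 + 12×4 + 25×5 = 264
n = Σf = 70
Mean = 264 / 70 = 3.7714

3.77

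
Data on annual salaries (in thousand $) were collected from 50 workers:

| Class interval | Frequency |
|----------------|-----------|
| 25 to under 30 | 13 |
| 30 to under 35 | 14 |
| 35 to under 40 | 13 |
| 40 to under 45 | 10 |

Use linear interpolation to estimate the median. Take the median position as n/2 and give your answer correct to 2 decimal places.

34.29

Cumulative frequencies: 13, 27, 40, 50
n = 50; position = n/2 = 25.
This falls in the class 30 to under 35: L = 30, F = 13, f = 14, h = 5.
Median ≈ 30 + ((25 − 13) / 14) × 5 = 34.2857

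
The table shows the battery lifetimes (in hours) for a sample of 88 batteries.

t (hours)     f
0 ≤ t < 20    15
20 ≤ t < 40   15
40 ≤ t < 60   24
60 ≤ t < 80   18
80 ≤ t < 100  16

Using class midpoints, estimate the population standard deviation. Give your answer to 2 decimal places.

26.69

Midpoints: 10, 30, 50, 70, 90
n = 88, Σfm = 4500, mean = 51.1364
Σfm² = 292800
Σf(m − x̄)² = Σfm² − (Σfm)²/n = 292800 − 4500²/88 = 62686.3636
Population variance = 62686.3636 / 88 = 712.3450
Standard deviation = √712.3450 = 26.6898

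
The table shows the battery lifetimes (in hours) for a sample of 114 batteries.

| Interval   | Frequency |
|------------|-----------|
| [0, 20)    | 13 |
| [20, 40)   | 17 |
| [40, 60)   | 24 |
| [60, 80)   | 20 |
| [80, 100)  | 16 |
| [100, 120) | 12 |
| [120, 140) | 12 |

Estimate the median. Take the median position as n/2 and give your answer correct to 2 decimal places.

Cumulative frequencies: 13, 30, 54, 74, 90, 102, 114
n = 114; position = n/2 = 57.
This falls in the class [60, 80): L = 60, F = 54, f = 20, h = 20.
Median ≈ 60 + ((57 − 54) / 20) × 20 = 63.0000

63.00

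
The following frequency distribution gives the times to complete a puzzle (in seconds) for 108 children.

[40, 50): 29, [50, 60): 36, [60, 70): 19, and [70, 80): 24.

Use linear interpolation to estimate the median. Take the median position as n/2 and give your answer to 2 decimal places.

Cumulative frequencies: 29, 65, 84, 108
n = 108; position = n/2 = 54.
This falls in the class [50, 60): L = 50, F = 29, f = 36, h = 10.
Median ≈ 50 + ((54 − 29) / 36) × 10 = 56.9444

56.94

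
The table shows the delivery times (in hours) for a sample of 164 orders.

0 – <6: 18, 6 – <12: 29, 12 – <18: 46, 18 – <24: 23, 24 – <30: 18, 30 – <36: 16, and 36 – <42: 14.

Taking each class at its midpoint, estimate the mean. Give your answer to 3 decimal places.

18.585

Midpoints: 3, 9, 15, 21, 27, 33, 39
Σfm = 18×3 + 29×9 + 46×15 + 23×21 + 18×27 + 16×33 + 14×39 = 3048
n = Σf = 164
Mean = 3048 / 164 = 18.5854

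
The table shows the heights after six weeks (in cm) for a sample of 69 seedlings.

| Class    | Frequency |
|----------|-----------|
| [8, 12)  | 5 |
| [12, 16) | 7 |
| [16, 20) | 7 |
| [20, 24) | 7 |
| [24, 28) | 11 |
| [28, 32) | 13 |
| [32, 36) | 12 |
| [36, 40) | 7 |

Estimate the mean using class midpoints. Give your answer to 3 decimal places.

Midpoints: 10, 14, 18, 22, 26, 30, 34, 38
Σfm = 5×10 + 7×14 + 7×18 + 7×22 + 11×26 + 13×30 + 12×34 + 7×38 = 1778
n = Σf = 69
Mean = 1778 / 69 = 25.7681

25.768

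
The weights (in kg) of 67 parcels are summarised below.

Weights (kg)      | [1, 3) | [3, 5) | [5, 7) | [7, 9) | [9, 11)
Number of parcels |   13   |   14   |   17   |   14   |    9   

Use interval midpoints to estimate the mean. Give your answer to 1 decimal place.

Midpoints: 2, 4, 6, 8, 10
Σfm = 13×2 + 14×4 + 17×6 + 14×8 + 9×10 = 386
n = Σf = 67
Mean = 386 / 67 = 5.7612

5.8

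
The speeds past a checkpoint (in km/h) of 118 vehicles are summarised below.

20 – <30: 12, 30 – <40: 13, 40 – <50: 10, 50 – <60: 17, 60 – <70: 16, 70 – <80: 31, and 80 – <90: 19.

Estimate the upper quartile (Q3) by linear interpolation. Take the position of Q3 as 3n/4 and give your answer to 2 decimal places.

76.61

Cumulative frequencies: 12, 25, 35, 52, 68, 99, 118
n = 118; position = 3n/4 = 88.5.
This falls in the class 70 – <80: L = 70, F = 68, f = 31, h = 10.
Upper quartile ≈ 70 + ((88.5 − 68) / 31) × 10 = 76.6129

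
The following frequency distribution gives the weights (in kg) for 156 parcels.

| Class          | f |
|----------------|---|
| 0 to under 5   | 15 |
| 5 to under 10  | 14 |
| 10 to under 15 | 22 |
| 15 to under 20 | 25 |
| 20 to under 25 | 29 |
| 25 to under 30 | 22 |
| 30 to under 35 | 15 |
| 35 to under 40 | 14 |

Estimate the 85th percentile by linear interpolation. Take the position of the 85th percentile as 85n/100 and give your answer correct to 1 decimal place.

31.9

Cumulative frequencies: 15, 29, 51, 76, 105, 127, 142, 156
n = 156; position = 85n/100 = 132.6.
This falls in the class 30 to under 35: L = 30, F = 127, f = 15, h = 5.
85th percentile ≈ 30 + ((132.6 − 127) / 15) × 5 = 31.8667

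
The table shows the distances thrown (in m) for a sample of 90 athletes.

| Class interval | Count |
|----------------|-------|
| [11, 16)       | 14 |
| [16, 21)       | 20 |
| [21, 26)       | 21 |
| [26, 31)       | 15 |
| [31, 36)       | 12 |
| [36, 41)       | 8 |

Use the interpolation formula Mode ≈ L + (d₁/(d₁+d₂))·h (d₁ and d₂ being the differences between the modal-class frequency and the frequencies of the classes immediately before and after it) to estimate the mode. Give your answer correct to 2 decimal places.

Modal class: [21, 26) (highest frequency 21).
d₁ = 21 − 20 = 1, d₂ = 21 − 15 = 6
Mode ≈ 21 + (1/(1+6)) × 5 = 21 + 0.7143 = 21.7143

21.71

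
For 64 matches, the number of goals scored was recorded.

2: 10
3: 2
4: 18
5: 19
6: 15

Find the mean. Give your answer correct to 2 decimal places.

4.42

Values: 2, 3, 4, 5, 6
Σfx = 10×2 + 2×3 + 18×4 + 19×5 + 15×6 = 283
n = Σf = 64
Mean = 283 / 64 = 4.4219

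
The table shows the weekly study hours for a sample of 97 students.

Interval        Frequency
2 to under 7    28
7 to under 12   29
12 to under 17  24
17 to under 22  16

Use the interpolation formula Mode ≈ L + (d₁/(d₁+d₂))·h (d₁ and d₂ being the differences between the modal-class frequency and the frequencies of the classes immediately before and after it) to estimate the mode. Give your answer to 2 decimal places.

Modal class: 7 to under 12 (highest frequency 29).
d₁ = 29 − 28 = 1, d₂ = 29 − 24 = 5
Mode ≈ 7 + (1/(1+5)) × 5 = 7 + 0.8333 = 7.8333

7.83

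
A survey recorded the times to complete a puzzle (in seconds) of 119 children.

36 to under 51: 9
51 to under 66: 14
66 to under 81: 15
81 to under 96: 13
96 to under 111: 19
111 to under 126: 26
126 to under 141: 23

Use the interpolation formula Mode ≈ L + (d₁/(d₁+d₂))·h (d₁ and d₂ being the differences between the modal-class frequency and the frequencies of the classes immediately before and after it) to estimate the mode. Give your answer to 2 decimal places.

121.50

Modal class: 111 to under 126 (highest frequency 26).
d₁ = 26 − 19 = 7, d₂ = 26 − 23 = 3
Mode ≈ 111 + (7/(7+3)) × 15 = 111 + 10.5000 = 121.5000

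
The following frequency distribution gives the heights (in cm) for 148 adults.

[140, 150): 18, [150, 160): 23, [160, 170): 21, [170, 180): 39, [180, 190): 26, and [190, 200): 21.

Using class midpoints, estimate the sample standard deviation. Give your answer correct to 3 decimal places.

Midpoints: 145, 155, 165, 175, 185, 195
n = 148, Σfm = 25370, mean = 171.4189
Σfm² = 4385500
Σf(m − x̄)² = Σfm² − (Σfm)²/n = 4385500 − 25370²/148 = 36602.0270
Sample variance = 36602.0270 / 147 = 248.9934
Standard deviation = √248.9934 = 15.7795

15.780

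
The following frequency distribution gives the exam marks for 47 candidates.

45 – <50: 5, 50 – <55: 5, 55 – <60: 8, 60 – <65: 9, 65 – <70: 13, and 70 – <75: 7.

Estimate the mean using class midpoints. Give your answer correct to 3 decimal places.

Midpoints: 47.5, 52.5, 57.5, 62.5, 67.5, 72.5
Σfm = 5×47.5 + 5×52.5 + 8×57.5 + 9×62.5 + 13×67.5 + 7×72.5 = 2907.5
n = Σf = 47
Mean = 2907.5 / 47 = 61.8617

61.862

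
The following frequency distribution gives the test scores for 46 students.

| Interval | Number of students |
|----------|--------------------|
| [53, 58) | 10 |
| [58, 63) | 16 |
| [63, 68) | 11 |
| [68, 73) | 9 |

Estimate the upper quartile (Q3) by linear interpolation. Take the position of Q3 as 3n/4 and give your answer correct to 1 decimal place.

Cumulative frequencies: 10, 26, 37, 46
n = 46; position = 3n/4 = 34.5.
This falls in the class [63, 68): L = 63, F = 26, f = 11, h = 5.
Upper quartile ≈ 63 + ((34.5 − 26) / 11) × 5 = 66.8636

66.9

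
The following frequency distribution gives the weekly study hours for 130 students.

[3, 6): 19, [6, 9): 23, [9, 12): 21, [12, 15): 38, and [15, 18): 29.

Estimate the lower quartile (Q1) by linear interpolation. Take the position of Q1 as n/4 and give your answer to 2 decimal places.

7.76

Cumulative frequencies: 19, 42, 63, 101, 130
n = 130; position = n/4 = 32.5.
This falls in the class [6, 9): L = 6, F = 19, f = 23, h = 3.
Lower quartile ≈ 6 + ((32.5 − 19) / 23) × 3 = 7.7609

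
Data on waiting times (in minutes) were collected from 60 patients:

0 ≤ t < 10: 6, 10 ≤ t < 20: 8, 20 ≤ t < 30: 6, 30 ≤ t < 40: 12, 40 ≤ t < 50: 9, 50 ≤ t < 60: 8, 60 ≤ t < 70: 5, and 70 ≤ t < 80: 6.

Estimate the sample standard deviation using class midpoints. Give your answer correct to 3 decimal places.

21.169

Midpoints: 5, 15, 25, 35, 45, 55, 65, 75
n = 60, Σfm = 2340, mean = 39.0000
Σfm² = 117700
Σf(m − x̄)² = Σfm² − (Σfm)²/n = 117700 − 2340²/60 = 26440.0000
Sample variance = 26440.0000 / 59 = 448.1356
Standard deviation = √448.1356 = 21.1692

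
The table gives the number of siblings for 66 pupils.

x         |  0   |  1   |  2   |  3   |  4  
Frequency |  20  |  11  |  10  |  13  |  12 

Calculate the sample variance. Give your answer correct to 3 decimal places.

Values: 0, 1, 2, 3, 4
n = 66, Σfx = 118, mean = 1.7879
Σfx² = 360
Σf(x − x̄)² = Σfx² − (Σfx)²/n = 360 − 118²/66 = 149.0303
Sample variance = 149.0303 / 65 = 2.2928

2.293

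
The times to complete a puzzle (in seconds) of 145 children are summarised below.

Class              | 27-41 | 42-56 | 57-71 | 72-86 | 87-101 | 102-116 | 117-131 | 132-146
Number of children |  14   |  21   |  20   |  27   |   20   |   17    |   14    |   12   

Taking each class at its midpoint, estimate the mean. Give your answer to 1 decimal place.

83.1

Midpoints: 34, 49, 64, 79, 94, 109, 124, 139
Σfm = 14×34 + 21×49 + 20×64 + 27×79 + 20×94 + 17×109 + 14×124 + 12×139 = 12055
n = Σf = 145
Mean = 12055 / 145 = 83.1379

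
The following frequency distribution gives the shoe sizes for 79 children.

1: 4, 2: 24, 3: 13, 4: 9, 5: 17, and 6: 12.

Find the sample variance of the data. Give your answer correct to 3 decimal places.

Values: 1, 2, 3, 4, 5, 6
n = 79, Σfx = 284, mean = 3.5949
Σfx² = 1218
Σf(x − x̄)² = Σfx² − (Σfx)²/n = 1218 − 284²/79 = 197.0380
Sample variance = 197.0380 / 78 = 2.5261

2.526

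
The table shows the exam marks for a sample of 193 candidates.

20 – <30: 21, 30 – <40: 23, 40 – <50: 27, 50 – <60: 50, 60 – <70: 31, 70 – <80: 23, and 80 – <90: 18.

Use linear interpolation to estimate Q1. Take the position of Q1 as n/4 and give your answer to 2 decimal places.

Cumulative frequencies: 21, 44, 71, 121, 152, 175, 193
n = 193; position = n/4 = 48.25.
This falls in the class 40 – <50: L = 40, F = 44, f = 27, h = 10.
Lower quartile ≈ 40 + ((48.25 − 44) / 27) × 10 = 41.5741

41.57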